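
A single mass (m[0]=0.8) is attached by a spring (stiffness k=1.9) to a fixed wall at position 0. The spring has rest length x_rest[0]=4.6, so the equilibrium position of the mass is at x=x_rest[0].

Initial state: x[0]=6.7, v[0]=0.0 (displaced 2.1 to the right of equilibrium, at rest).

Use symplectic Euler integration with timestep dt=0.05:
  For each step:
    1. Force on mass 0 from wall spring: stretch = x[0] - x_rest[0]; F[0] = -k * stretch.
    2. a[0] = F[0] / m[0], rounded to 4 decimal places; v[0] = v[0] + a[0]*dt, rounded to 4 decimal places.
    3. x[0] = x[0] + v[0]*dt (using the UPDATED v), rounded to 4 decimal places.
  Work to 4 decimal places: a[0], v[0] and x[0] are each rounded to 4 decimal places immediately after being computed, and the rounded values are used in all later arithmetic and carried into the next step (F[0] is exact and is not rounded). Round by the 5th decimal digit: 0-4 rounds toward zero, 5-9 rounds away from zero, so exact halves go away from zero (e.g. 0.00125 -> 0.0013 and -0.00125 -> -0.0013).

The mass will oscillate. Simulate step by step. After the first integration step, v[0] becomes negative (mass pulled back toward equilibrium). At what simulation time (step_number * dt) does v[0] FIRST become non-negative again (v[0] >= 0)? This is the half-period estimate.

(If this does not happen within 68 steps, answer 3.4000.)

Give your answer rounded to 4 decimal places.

Answer: 2.0500

Derivation:
Step 0: x=[6.7000] v=[0.0000]
Step 1: x=[6.6875] v=[-0.2494]
Step 2: x=[6.6626] v=[-0.4973]
Step 3: x=[6.6255] v=[-0.7422]
Step 4: x=[6.5764] v=[-0.9827]
Step 5: x=[6.5155] v=[-1.2174]
Step 6: x=[6.4433] v=[-1.4449]
Step 7: x=[6.3601] v=[-1.6638]
Step 8: x=[6.2665] v=[-1.8728]
Step 9: x=[6.1630] v=[-2.0707]
Step 10: x=[6.0502] v=[-2.2563]
Step 11: x=[5.9288] v=[-2.4285]
Step 12: x=[5.7995] v=[-2.5863]
Step 13: x=[5.6631] v=[-2.7287]
Step 14: x=[5.5204] v=[-2.8549]
Step 15: x=[5.3722] v=[-2.9642]
Step 16: x=[5.2194] v=[-3.0559]
Step 17: x=[5.0629] v=[-3.1295]
Step 18: x=[4.9037] v=[-3.1845]
Step 19: x=[4.7427] v=[-3.2206]
Step 20: x=[4.5808] v=[-3.2375]
Step 21: x=[4.4190] v=[-3.2352]
Step 22: x=[4.2583] v=[-3.2137]
Step 23: x=[4.0996] v=[-3.1731]
Step 24: x=[3.9439] v=[-3.1137]
Step 25: x=[3.7921] v=[-3.0358]
Step 26: x=[3.6451] v=[-2.9399]
Step 27: x=[3.5038] v=[-2.8265]
Step 28: x=[3.3690] v=[-2.6963]
Step 29: x=[3.2415] v=[-2.5501]
Step 30: x=[3.1221] v=[-2.3888]
Step 31: x=[3.0114] v=[-2.2133]
Step 32: x=[2.9102] v=[-2.0247]
Step 33: x=[2.8190] v=[-1.8240]
Step 34: x=[2.7384] v=[-1.6125]
Step 35: x=[2.6688] v=[-1.3914]
Step 36: x=[2.6107] v=[-1.1621]
Step 37: x=[2.5644] v=[-0.9259]
Step 38: x=[2.5302] v=[-0.6842]
Step 39: x=[2.5083] v=[-0.4384]
Step 40: x=[2.4988] v=[-0.1900]
Step 41: x=[2.5018] v=[0.0595]
First v>=0 after going negative at step 41, time=2.0500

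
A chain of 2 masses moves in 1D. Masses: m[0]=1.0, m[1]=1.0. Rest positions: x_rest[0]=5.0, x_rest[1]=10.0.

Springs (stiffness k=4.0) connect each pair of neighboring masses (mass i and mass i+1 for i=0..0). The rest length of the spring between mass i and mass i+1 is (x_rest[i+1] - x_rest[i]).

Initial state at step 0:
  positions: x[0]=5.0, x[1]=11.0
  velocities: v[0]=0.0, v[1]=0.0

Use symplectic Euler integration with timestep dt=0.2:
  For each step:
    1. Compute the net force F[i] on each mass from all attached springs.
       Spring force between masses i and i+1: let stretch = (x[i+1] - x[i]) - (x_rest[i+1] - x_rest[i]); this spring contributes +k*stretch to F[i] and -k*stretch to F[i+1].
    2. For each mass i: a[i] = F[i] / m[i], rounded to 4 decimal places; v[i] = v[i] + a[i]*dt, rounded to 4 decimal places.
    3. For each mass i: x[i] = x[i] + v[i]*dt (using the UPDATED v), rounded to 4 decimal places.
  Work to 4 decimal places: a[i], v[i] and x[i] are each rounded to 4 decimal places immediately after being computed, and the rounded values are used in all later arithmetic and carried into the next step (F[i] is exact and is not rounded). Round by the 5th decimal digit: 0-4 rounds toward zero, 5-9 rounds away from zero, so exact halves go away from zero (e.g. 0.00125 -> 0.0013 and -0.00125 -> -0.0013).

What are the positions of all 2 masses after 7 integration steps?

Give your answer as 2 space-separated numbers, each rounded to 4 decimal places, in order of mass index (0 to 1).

Answer: 5.7083 10.2917

Derivation:
Step 0: x=[5.0000 11.0000] v=[0.0000 0.0000]
Step 1: x=[5.1600 10.8400] v=[0.8000 -0.8000]
Step 2: x=[5.4288 10.5712] v=[1.3440 -1.3440]
Step 3: x=[5.7204 10.2796] v=[1.4579 -1.4579]
Step 4: x=[5.9415 10.0585] v=[1.1053 -1.1053]
Step 5: x=[6.0213 9.9787] v=[0.3989 -0.3989]
Step 6: x=[5.9343 10.0657] v=[-0.4352 0.4352]
Step 7: x=[5.7083 10.2917] v=[-1.1301 1.1301]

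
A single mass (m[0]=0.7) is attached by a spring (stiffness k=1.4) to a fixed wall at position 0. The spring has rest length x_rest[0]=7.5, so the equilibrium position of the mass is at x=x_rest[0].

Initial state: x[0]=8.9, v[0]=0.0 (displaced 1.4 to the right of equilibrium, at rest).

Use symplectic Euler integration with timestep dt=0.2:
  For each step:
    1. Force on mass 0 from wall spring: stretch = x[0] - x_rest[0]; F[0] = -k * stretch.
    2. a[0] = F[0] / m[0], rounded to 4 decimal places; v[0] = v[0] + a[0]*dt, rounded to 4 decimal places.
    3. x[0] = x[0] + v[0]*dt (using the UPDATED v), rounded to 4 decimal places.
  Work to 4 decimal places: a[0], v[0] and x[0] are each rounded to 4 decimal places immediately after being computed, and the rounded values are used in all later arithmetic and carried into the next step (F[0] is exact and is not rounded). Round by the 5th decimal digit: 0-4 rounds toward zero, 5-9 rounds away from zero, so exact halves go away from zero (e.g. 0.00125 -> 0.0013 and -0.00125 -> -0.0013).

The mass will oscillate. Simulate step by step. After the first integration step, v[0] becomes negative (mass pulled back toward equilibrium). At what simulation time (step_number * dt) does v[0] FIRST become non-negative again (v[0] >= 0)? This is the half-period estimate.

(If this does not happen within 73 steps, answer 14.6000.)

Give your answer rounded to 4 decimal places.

Answer: 2.4000

Derivation:
Step 0: x=[8.9000] v=[0.0000]
Step 1: x=[8.7880] v=[-0.5600]
Step 2: x=[8.5730] v=[-1.0752]
Step 3: x=[8.2721] v=[-1.5044]
Step 4: x=[7.9095] v=[-1.8132]
Step 5: x=[7.5141] v=[-1.9770]
Step 6: x=[7.1176] v=[-1.9826]
Step 7: x=[6.7517] v=[-1.8296]
Step 8: x=[6.4456] v=[-1.5303]
Step 9: x=[6.2239] v=[-1.1085]
Step 10: x=[6.1043] v=[-0.5981]
Step 11: x=[6.0963] v=[-0.0398]
Step 12: x=[6.2006] v=[0.5217]
First v>=0 after going negative at step 12, time=2.4000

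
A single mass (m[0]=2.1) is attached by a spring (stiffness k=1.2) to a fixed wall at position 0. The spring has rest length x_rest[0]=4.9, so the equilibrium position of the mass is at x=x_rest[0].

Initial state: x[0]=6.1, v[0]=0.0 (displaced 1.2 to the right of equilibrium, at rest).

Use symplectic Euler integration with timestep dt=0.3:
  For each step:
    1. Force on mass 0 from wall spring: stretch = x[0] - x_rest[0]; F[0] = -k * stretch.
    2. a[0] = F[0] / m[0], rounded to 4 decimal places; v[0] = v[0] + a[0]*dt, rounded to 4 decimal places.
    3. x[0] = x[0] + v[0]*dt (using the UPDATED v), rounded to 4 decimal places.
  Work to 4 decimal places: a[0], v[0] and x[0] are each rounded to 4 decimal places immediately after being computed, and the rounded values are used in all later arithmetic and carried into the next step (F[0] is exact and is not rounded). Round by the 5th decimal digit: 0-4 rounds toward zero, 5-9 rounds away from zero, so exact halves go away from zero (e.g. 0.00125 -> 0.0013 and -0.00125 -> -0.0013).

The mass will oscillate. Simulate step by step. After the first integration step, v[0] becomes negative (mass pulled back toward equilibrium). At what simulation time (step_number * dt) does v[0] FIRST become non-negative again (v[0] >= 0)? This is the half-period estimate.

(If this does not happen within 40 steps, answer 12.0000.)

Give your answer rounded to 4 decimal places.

Answer: 4.2000

Derivation:
Step 0: x=[6.1000] v=[0.0000]
Step 1: x=[6.0383] v=[-0.2057]
Step 2: x=[5.9180] v=[-0.4009]
Step 3: x=[5.7454] v=[-0.5754]
Step 4: x=[5.5293] v=[-0.7203]
Step 5: x=[5.2808] v=[-0.8282]
Step 6: x=[5.0128] v=[-0.8935]
Step 7: x=[4.7389] v=[-0.9129]
Step 8: x=[4.4733] v=[-0.8853]
Step 9: x=[4.2296] v=[-0.8122]
Step 10: x=[4.0204] v=[-0.6973]
Step 11: x=[3.8565] v=[-0.5465]
Step 12: x=[3.7462] v=[-0.3676]
Step 13: x=[3.6953] v=[-0.1698]
Step 14: x=[3.7063] v=[0.0367]
First v>=0 after going negative at step 14, time=4.2000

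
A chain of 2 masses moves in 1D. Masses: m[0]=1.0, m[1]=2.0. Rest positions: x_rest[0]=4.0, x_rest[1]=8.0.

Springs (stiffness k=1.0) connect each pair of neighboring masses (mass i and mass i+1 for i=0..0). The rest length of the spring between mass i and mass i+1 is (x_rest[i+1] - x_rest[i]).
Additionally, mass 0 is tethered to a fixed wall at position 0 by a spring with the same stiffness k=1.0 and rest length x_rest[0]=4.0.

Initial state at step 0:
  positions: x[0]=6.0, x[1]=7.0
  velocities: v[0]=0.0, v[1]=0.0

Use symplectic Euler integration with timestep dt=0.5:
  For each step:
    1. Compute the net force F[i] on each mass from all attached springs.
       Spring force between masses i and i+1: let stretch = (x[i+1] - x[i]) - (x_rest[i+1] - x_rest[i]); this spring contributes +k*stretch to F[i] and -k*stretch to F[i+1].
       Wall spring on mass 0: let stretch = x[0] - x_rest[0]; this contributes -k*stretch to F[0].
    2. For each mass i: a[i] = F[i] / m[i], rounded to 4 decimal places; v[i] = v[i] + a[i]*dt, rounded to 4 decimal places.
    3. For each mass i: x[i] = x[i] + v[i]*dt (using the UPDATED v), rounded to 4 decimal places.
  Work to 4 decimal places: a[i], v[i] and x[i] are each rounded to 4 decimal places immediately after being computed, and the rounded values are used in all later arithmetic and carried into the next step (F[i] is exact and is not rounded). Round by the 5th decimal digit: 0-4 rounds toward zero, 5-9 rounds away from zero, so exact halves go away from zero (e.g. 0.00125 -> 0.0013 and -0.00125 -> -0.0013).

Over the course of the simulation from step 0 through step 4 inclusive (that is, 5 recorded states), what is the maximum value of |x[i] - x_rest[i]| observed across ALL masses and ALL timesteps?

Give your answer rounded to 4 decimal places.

Answer: 2.3560

Derivation:
Step 0: x=[6.0000 7.0000] v=[0.0000 0.0000]
Step 1: x=[4.7500 7.3750] v=[-2.5000 0.7500]
Step 2: x=[2.9688 7.9219] v=[-3.5625 1.0938]
Step 3: x=[1.6836 8.3497] v=[-2.5704 0.8555]
Step 4: x=[1.6440 8.4442] v=[-0.0792 0.1890]
Max displacement = 2.3560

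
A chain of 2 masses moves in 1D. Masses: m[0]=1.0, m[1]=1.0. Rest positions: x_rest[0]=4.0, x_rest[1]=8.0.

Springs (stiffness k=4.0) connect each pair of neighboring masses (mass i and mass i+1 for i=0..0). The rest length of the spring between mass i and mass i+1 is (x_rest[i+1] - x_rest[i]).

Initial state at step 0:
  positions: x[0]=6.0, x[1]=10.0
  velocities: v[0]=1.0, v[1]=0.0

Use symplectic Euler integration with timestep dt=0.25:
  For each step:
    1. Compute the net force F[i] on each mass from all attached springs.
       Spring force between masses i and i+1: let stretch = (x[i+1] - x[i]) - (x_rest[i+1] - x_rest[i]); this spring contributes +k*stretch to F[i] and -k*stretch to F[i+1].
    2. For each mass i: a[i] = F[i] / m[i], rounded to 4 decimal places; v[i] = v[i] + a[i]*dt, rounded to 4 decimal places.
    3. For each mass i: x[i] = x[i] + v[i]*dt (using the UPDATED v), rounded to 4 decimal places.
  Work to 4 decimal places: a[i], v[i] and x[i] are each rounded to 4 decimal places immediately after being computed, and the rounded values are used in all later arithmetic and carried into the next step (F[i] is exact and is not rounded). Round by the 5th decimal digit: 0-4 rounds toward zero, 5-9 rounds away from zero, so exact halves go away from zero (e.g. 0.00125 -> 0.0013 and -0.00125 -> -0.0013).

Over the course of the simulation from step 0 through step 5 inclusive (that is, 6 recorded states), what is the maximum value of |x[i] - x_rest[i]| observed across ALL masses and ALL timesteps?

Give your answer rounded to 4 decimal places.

Step 0: x=[6.0000 10.0000] v=[1.0000 0.0000]
Step 1: x=[6.2500 10.0000] v=[1.0000 0.0000]
Step 2: x=[6.4375 10.0625] v=[0.7500 0.2500]
Step 3: x=[6.5313 10.2188] v=[0.3750 0.6250]
Step 4: x=[6.5469 10.4532] v=[0.0625 0.9375]
Step 5: x=[6.5391 10.7110] v=[-0.0312 1.0312]
Max displacement = 2.7110

Answer: 2.7110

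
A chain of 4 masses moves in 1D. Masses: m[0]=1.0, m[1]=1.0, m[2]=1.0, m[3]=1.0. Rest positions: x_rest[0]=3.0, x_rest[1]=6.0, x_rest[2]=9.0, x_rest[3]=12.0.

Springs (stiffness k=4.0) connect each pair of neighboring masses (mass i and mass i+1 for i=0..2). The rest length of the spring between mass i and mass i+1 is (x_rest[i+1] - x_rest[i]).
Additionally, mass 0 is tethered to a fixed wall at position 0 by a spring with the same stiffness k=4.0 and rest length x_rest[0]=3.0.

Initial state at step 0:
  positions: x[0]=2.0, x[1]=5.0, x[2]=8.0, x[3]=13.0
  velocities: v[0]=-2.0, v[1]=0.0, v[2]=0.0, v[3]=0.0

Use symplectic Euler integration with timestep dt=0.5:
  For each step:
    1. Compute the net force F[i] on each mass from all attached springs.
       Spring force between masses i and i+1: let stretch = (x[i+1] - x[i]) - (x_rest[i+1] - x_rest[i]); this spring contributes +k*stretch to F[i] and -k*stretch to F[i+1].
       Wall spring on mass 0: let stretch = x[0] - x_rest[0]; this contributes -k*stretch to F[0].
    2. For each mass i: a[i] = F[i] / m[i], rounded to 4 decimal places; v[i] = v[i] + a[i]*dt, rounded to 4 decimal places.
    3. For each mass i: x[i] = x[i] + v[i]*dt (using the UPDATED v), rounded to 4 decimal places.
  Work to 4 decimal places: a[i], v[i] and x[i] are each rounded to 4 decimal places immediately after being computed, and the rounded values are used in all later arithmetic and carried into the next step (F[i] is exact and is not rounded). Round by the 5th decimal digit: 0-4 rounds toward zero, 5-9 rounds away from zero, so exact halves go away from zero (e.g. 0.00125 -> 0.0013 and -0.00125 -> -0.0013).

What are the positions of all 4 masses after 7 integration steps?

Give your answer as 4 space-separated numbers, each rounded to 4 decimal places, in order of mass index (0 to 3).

Step 0: x=[2.0000 5.0000 8.0000 13.0000] v=[-2.0000 0.0000 0.0000 0.0000]
Step 1: x=[2.0000 5.0000 10.0000 11.0000] v=[0.0000 0.0000 4.0000 -4.0000]
Step 2: x=[3.0000 7.0000 8.0000 11.0000] v=[2.0000 4.0000 -4.0000 0.0000]
Step 3: x=[5.0000 6.0000 8.0000 11.0000] v=[4.0000 -2.0000 0.0000 0.0000]
Step 4: x=[3.0000 6.0000 9.0000 11.0000] v=[-4.0000 0.0000 2.0000 0.0000]
Step 5: x=[1.0000 6.0000 9.0000 12.0000] v=[-4.0000 0.0000 0.0000 2.0000]
Step 6: x=[3.0000 4.0000 9.0000 13.0000] v=[4.0000 -4.0000 0.0000 2.0000]
Step 7: x=[3.0000 6.0000 8.0000 13.0000] v=[0.0000 4.0000 -2.0000 0.0000]

Answer: 3.0000 6.0000 8.0000 13.0000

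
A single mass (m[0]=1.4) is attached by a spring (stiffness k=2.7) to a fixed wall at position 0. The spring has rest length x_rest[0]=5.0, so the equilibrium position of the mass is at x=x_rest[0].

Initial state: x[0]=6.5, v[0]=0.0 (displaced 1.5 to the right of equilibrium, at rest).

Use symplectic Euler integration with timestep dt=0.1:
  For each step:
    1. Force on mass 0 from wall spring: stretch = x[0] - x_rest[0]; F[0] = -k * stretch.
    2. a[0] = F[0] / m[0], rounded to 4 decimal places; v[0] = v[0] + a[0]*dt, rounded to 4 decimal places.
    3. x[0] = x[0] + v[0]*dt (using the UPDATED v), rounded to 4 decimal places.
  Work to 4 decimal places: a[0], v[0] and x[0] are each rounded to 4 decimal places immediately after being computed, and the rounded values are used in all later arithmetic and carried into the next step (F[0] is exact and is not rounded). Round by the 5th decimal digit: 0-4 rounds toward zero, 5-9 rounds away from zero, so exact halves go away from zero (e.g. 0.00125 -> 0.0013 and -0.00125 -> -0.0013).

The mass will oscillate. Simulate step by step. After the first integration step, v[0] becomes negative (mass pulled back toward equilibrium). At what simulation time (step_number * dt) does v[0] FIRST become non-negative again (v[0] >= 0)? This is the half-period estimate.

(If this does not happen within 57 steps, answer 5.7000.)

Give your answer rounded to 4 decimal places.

Step 0: x=[6.5000] v=[0.0000]
Step 1: x=[6.4711] v=[-0.2893]
Step 2: x=[6.4138] v=[-0.5730]
Step 3: x=[6.3292] v=[-0.8457]
Step 4: x=[6.2190] v=[-1.1021]
Step 5: x=[6.0853] v=[-1.3372]
Step 6: x=[5.9307] v=[-1.5465]
Step 7: x=[5.7581] v=[-1.7260]
Step 8: x=[5.5709] v=[-1.8722]
Step 9: x=[5.3727] v=[-1.9823]
Step 10: x=[5.1673] v=[-2.0542]
Step 11: x=[4.9587] v=[-2.0865]
Step 12: x=[4.7509] v=[-2.0785]
Step 13: x=[4.5479] v=[-2.0305]
Step 14: x=[4.3536] v=[-1.9433]
Step 15: x=[4.1717] v=[-1.8186]
Step 16: x=[4.0058] v=[-1.6589]
Step 17: x=[3.8591] v=[-1.4672]
Step 18: x=[3.7344] v=[-1.2472]
Step 19: x=[3.6341] v=[-1.0031]
Step 20: x=[3.5601] v=[-0.7397]
Step 21: x=[3.5139] v=[-0.4620]
Step 22: x=[3.4964] v=[-0.1754]
Step 23: x=[3.5079] v=[0.1146]
First v>=0 after going negative at step 23, time=2.3000

Answer: 2.3000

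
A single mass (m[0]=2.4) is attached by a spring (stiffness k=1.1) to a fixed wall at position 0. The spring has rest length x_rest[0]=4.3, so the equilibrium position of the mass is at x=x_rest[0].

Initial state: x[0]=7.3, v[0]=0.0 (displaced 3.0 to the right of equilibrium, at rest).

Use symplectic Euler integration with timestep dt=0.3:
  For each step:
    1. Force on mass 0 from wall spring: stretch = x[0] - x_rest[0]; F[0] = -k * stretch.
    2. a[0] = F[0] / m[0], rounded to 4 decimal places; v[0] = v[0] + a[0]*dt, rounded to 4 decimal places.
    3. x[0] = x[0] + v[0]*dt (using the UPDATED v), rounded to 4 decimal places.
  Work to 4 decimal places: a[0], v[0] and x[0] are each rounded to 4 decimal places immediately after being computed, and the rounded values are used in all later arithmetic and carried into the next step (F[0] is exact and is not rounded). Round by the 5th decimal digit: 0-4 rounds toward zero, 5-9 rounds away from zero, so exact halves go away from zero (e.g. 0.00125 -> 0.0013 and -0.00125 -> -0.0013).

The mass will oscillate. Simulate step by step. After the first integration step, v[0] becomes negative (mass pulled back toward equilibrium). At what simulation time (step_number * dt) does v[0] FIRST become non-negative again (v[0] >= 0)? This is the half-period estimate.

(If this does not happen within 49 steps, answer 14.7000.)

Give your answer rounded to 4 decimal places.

Step 0: x=[7.3000] v=[0.0000]
Step 1: x=[7.1763] v=[-0.4125]
Step 2: x=[6.9339] v=[-0.8080]
Step 3: x=[6.5828] v=[-1.1702]
Step 4: x=[6.1376] v=[-1.4841]
Step 5: x=[5.6166] v=[-1.7368]
Step 6: x=[5.0413] v=[-1.9178]
Step 7: x=[4.4354] v=[-2.0197]
Step 8: x=[3.8239] v=[-2.0383]
Step 9: x=[3.2321] v=[-1.9728]
Step 10: x=[2.6843] v=[-1.8260]
Step 11: x=[2.2031] v=[-1.6039]
Step 12: x=[1.8084] v=[-1.3156]
Step 13: x=[1.5165] v=[-0.9730]
Step 14: x=[1.3394] v=[-0.5903]
Step 15: x=[1.2844] v=[-0.1832]
Step 16: x=[1.3539] v=[0.2315]
First v>=0 after going negative at step 16, time=4.8000

Answer: 4.8000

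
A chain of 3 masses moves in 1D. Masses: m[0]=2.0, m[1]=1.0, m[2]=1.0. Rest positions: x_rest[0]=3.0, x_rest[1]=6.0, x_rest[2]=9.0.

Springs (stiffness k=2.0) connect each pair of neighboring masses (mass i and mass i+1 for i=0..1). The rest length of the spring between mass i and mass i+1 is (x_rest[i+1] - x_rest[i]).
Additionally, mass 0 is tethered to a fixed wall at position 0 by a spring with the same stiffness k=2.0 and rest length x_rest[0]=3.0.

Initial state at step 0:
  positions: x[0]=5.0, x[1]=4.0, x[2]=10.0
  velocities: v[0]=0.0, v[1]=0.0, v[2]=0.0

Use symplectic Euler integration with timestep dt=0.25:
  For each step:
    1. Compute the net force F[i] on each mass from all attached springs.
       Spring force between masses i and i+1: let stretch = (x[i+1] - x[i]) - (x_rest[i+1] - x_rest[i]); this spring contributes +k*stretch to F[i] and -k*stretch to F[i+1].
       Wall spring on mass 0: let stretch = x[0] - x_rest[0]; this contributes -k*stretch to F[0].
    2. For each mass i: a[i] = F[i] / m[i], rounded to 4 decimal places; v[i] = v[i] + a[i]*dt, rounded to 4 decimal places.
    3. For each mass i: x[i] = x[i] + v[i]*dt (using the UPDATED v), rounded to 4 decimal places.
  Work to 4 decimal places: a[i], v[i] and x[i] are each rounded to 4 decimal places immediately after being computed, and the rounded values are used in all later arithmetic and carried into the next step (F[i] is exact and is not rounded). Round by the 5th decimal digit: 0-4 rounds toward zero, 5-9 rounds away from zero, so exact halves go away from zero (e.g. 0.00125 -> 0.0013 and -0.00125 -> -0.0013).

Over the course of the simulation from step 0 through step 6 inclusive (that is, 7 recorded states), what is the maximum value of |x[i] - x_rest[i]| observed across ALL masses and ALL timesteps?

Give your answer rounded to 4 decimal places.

Answer: 2.9407

Derivation:
Step 0: x=[5.0000 4.0000 10.0000] v=[0.0000 0.0000 0.0000]
Step 1: x=[4.6250 4.8750 9.6250] v=[-1.5000 3.5000 -1.5000]
Step 2: x=[3.9766 6.3125 9.0313] v=[-2.5938 5.7500 -2.3750]
Step 3: x=[3.2256 7.7979 8.4727] v=[-3.0040 5.9415 -2.2344]
Step 4: x=[2.5588 8.7961 8.2048] v=[-2.6673 3.9928 -1.0718]
Step 5: x=[2.1219 8.9407 8.3858] v=[-1.7477 0.5785 0.7239]
Step 6: x=[1.9785 8.1636 9.0112] v=[-0.5735 -3.1084 2.5014]
Max displacement = 2.9407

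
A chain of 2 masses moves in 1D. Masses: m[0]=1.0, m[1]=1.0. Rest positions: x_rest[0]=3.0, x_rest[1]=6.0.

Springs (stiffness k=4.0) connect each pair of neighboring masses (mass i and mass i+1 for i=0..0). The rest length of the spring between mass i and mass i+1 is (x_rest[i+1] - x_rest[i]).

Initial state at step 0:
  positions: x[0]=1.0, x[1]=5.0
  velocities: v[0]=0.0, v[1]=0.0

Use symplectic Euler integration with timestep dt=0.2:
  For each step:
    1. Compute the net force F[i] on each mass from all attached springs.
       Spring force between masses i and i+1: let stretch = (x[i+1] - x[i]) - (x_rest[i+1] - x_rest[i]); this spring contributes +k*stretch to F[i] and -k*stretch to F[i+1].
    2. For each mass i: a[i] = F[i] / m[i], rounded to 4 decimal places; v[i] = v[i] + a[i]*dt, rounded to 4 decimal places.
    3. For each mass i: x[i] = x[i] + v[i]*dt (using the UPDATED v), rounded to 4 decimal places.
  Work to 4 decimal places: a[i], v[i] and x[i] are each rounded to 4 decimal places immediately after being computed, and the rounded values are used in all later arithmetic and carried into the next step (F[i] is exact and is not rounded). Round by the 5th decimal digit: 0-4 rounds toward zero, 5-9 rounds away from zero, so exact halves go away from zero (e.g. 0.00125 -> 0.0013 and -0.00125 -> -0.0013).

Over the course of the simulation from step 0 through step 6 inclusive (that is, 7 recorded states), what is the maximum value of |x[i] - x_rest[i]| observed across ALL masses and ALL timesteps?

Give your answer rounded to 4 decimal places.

Step 0: x=[1.0000 5.0000] v=[0.0000 0.0000]
Step 1: x=[1.1600 4.8400] v=[0.8000 -0.8000]
Step 2: x=[1.4288 4.5712] v=[1.3440 -1.3440]
Step 3: x=[1.7204 4.2796] v=[1.4579 -1.4579]
Step 4: x=[1.9415 4.0585] v=[1.1053 -1.1053]
Step 5: x=[2.0213 3.9787] v=[0.3989 -0.3989]
Step 6: x=[1.9343 4.0657] v=[-0.4352 0.4352]
Max displacement = 2.0213

Answer: 2.0213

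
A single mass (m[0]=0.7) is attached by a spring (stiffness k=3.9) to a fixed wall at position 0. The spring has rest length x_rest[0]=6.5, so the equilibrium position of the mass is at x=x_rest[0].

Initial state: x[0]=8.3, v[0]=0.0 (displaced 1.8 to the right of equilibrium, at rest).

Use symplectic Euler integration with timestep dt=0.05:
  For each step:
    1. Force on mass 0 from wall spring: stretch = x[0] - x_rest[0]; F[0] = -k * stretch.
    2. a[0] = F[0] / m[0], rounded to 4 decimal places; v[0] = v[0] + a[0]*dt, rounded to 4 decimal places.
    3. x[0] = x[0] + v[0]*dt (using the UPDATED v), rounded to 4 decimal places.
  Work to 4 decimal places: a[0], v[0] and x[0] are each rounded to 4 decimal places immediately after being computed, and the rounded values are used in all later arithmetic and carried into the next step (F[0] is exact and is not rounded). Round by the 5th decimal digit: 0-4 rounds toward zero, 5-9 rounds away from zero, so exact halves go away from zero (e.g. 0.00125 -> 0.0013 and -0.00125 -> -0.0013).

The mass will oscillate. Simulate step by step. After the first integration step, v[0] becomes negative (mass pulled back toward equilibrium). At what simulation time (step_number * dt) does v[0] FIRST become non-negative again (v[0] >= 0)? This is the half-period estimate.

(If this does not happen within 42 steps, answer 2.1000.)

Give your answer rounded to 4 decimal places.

Step 0: x=[8.3000] v=[0.0000]
Step 1: x=[8.2749] v=[-0.5014]
Step 2: x=[8.2251] v=[-0.9958]
Step 3: x=[8.1513] v=[-1.4764]
Step 4: x=[8.0545] v=[-1.9364]
Step 5: x=[7.9360] v=[-2.3694]
Step 6: x=[7.7975] v=[-2.7694]
Step 7: x=[7.6410] v=[-3.1308]
Step 8: x=[7.4686] v=[-3.4487]
Step 9: x=[7.2827] v=[-3.7185]
Step 10: x=[7.0859] v=[-3.9365]
Step 11: x=[6.8809] v=[-4.0997]
Step 12: x=[6.6706] v=[-4.2058]
Step 13: x=[6.4579] v=[-4.2533]
Step 14: x=[6.2458] v=[-4.2416]
Step 15: x=[6.0373] v=[-4.1708]
Step 16: x=[5.8352] v=[-4.0419]
Step 17: x=[5.6424] v=[-3.8567]
Step 18: x=[5.4615] v=[-3.6178]
Step 19: x=[5.2951] v=[-3.3285]
Step 20: x=[5.1455] v=[-2.9929]
Step 21: x=[5.0147] v=[-2.6156]
Step 22: x=[4.9046] v=[-2.2018]
Step 23: x=[4.8167] v=[-1.7574]
Step 24: x=[4.7523] v=[-1.2885]
Step 25: x=[4.7122] v=[-0.8016]
Step 26: x=[4.6970] v=[-0.3036]
Step 27: x=[4.7069] v=[0.1987]
First v>=0 after going negative at step 27, time=1.3500

Answer: 1.3500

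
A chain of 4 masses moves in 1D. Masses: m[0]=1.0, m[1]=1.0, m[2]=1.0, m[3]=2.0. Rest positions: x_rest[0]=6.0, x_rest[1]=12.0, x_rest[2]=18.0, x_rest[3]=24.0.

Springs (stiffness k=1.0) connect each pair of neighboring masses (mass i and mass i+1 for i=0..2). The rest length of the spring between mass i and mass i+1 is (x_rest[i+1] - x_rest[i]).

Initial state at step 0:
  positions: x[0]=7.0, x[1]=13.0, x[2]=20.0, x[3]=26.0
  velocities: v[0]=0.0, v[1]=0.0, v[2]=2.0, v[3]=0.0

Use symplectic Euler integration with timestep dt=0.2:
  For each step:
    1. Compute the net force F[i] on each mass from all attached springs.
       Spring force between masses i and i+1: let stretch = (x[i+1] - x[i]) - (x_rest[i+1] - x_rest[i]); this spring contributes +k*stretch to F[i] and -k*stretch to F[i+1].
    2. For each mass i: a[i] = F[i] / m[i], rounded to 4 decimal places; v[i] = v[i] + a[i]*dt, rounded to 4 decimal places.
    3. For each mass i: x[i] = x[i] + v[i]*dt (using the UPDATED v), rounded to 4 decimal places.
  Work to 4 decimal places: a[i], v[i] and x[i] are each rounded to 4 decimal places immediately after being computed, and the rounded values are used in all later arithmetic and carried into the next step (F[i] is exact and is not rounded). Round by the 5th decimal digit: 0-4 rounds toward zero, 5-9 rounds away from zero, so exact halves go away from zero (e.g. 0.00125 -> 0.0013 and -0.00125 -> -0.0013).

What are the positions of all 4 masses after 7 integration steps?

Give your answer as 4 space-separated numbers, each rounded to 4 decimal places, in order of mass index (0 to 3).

Step 0: x=[7.0000 13.0000 20.0000 26.0000] v=[0.0000 0.0000 2.0000 0.0000]
Step 1: x=[7.0000 13.0400 20.3600 26.0000] v=[0.0000 0.2000 1.8000 0.0000]
Step 2: x=[7.0016 13.1312 20.6528 26.0072] v=[0.0080 0.4560 1.4640 0.0360]
Step 3: x=[7.0084 13.2781 20.8589 26.0273] v=[0.0339 0.7344 1.0306 0.1006]
Step 4: x=[7.0260 13.4774 20.9685 26.0641] v=[0.0878 0.9966 0.5481 0.1838]
Step 5: x=[7.0616 13.7183 20.9823 26.1189] v=[0.1781 1.2045 0.0690 0.2742]
Step 6: x=[7.1235 13.9835 20.9110 26.1910] v=[0.3094 1.3260 -0.3565 0.3605]
Step 7: x=[7.2198 14.2514 20.7738 26.2775] v=[0.4814 1.3395 -0.6860 0.4325]

Answer: 7.2198 14.2514 20.7738 26.2775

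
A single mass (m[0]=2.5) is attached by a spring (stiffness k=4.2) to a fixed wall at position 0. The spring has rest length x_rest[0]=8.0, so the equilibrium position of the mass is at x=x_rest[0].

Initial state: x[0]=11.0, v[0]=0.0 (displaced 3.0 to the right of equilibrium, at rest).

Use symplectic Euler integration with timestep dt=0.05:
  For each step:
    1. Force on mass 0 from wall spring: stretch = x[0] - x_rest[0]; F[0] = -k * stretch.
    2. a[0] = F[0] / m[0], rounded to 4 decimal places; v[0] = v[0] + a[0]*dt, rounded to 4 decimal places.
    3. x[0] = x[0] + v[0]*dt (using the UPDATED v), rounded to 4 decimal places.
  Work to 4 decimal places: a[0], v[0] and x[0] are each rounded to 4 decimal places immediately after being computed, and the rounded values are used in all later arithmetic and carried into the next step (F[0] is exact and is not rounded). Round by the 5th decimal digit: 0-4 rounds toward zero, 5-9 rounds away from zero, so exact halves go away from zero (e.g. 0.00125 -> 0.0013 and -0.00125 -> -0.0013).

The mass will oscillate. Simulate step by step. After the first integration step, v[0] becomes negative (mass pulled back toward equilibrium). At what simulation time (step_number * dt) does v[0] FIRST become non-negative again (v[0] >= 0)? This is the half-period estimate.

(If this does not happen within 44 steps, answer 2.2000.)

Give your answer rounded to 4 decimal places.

Step 0: x=[11.0000] v=[0.0000]
Step 1: x=[10.9874] v=[-0.2520]
Step 2: x=[10.9623] v=[-0.5029]
Step 3: x=[10.9247] v=[-0.7517]
Step 4: x=[10.8748] v=[-0.9974]
Step 5: x=[10.8129] v=[-1.2389]
Step 6: x=[10.7391] v=[-1.4752]
Step 7: x=[10.6538] v=[-1.7053]
Step 8: x=[10.5574] v=[-1.9282]
Step 9: x=[10.4503] v=[-2.1430]
Step 10: x=[10.3329] v=[-2.3488]
Step 11: x=[10.2057] v=[-2.5448]
Step 12: x=[10.0692] v=[-2.7301]
Step 13: x=[9.9240] v=[-2.9039]
Step 14: x=[9.7707] v=[-3.0655]
Step 15: x=[9.6100] v=[-3.2142]
Step 16: x=[9.4425] v=[-3.3494]
Step 17: x=[9.2690] v=[-3.4706]
Step 18: x=[9.0901] v=[-3.5772]
Step 19: x=[8.9067] v=[-3.6688]
Step 20: x=[8.7195] v=[-3.7450]
Step 21: x=[8.5292] v=[-3.8054]
Step 22: x=[8.3367] v=[-3.8499]
Step 23: x=[8.1428] v=[-3.8782]
Step 24: x=[7.9483] v=[-3.8902]
Step 25: x=[7.7540] v=[-3.8859]
Step 26: x=[7.5607] v=[-3.8652]
Step 27: x=[7.3693] v=[-3.8283]
Step 28: x=[7.1805] v=[-3.7753]
Step 29: x=[6.9952] v=[-3.7065]
Step 30: x=[6.8141] v=[-3.6221]
Step 31: x=[6.6380] v=[-3.5225]
Step 32: x=[6.4676] v=[-3.4081]
Step 33: x=[6.3036] v=[-3.2794]
Step 34: x=[6.1468] v=[-3.1369]
Step 35: x=[5.9977] v=[-2.9812]
Step 36: x=[5.8571] v=[-2.8130]
Step 37: x=[5.7255] v=[-2.6330]
Step 38: x=[5.6034] v=[-2.4419]
Step 39: x=[5.4914] v=[-2.2406]
Step 40: x=[5.3899] v=[-2.0299]
Step 41: x=[5.2994] v=[-1.8107]
Step 42: x=[5.2202] v=[-1.5839]
Step 43: x=[5.1527] v=[-1.3504]
Step 44: x=[5.0971] v=[-1.1112]
v[0] did not become non-negative within 44 steps; using fallback time=2.2000

Answer: 2.2000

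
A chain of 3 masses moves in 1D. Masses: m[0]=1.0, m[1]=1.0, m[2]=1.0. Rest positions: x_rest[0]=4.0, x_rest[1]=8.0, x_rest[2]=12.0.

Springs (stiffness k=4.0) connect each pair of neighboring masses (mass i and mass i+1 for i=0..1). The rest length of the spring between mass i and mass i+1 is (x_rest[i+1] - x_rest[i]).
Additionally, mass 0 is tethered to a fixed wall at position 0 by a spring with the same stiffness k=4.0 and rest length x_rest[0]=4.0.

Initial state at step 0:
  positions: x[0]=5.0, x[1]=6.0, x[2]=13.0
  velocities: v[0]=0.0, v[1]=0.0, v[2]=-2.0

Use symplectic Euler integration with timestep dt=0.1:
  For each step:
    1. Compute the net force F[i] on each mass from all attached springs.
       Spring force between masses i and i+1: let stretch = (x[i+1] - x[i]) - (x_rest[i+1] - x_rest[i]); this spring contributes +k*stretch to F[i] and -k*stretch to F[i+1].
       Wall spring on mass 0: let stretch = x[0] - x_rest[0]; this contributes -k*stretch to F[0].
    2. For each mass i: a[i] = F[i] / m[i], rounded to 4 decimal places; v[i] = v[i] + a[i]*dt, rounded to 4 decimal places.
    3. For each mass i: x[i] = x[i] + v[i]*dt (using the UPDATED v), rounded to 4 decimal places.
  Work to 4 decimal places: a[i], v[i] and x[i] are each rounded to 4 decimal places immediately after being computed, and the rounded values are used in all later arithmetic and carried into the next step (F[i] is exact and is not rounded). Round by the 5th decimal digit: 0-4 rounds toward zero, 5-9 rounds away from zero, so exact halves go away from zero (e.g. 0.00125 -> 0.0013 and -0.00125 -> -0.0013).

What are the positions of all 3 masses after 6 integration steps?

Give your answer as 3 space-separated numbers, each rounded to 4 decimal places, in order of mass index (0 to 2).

Answer: 2.9569 8.9877 10.3938

Derivation:
Step 0: x=[5.0000 6.0000 13.0000] v=[0.0000 0.0000 -2.0000]
Step 1: x=[4.8400 6.2400 12.6800] v=[-1.6000 2.4000 -3.2000]
Step 2: x=[4.5424 6.6816 12.2624] v=[-2.9760 4.4160 -4.1760]
Step 3: x=[4.1487 7.2609 11.7816] v=[-3.9373 5.7926 -4.8083]
Step 4: x=[3.7135 7.8965 11.2799] v=[-4.3519 6.3560 -5.0166]
Step 5: x=[3.2971 8.5001 10.8029] v=[-4.1641 6.0362 -4.7700]
Step 6: x=[2.9569 8.9877 10.3938] v=[-3.4017 4.8761 -4.0911]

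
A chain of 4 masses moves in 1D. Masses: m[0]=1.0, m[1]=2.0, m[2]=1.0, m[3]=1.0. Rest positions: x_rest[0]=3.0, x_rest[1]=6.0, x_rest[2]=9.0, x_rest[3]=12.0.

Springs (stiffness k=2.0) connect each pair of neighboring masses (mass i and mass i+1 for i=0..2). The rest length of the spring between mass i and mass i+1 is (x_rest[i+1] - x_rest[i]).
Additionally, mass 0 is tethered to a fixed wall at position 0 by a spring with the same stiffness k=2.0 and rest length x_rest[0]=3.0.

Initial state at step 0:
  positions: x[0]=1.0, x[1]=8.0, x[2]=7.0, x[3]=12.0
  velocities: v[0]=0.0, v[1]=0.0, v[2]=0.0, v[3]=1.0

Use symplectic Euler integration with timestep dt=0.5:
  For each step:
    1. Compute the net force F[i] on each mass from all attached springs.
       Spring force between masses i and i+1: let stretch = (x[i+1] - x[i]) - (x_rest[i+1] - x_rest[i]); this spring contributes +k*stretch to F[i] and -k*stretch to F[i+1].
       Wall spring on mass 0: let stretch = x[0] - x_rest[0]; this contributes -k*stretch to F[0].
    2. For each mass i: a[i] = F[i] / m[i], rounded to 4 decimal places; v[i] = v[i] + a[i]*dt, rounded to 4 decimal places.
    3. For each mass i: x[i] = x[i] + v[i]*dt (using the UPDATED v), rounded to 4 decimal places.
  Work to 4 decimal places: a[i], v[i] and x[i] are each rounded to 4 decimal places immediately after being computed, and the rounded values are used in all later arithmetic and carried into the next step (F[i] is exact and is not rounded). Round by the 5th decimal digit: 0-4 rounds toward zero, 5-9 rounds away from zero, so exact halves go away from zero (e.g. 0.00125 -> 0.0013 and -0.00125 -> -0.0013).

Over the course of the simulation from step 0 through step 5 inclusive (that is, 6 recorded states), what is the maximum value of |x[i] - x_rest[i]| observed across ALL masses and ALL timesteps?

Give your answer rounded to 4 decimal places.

Answer: 3.0000

Derivation:
Step 0: x=[1.0000 8.0000 7.0000 12.0000] v=[0.0000 0.0000 0.0000 1.0000]
Step 1: x=[4.0000 6.0000 10.0000 11.5000] v=[6.0000 -4.0000 6.0000 -1.0000]
Step 2: x=[6.0000 4.5000 11.7500 11.7500] v=[4.0000 -3.0000 3.5000 0.5000]
Step 3: x=[4.2500 5.1875 9.8750 13.5000] v=[-3.5000 1.3750 -3.7500 3.5000]
Step 4: x=[0.8438 6.8125 7.4688 14.9375] v=[-6.8125 3.2500 -4.8125 2.8750]
Step 5: x=[0.0000 7.1094 8.4688 14.1407] v=[-1.6876 0.5938 1.9999 -1.5937]
Max displacement = 3.0000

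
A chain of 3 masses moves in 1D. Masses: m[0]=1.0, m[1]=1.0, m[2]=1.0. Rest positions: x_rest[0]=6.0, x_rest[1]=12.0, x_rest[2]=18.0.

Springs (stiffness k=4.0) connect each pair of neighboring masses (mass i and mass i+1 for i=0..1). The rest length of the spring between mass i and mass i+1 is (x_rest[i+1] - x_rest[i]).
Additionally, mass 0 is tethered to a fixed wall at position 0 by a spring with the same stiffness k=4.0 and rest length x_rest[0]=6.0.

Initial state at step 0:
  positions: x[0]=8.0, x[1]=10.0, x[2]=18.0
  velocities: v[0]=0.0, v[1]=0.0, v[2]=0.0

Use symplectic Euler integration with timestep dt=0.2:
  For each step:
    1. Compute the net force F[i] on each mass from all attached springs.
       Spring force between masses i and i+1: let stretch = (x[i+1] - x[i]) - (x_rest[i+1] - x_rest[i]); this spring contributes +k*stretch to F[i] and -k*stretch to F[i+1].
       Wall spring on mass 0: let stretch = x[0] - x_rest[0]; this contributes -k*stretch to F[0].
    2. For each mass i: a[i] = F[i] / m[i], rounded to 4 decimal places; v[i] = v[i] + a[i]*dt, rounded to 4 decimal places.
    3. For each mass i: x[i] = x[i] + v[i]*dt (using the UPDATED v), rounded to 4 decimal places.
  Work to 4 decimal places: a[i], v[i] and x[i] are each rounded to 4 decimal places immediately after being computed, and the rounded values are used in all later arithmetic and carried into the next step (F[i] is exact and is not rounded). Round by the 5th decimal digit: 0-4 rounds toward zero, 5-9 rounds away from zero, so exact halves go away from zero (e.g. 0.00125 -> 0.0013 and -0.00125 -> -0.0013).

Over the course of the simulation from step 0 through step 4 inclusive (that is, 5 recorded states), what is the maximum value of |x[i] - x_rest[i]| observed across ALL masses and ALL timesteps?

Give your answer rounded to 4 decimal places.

Answer: 2.1770

Derivation:
Step 0: x=[8.0000 10.0000 18.0000] v=[0.0000 0.0000 0.0000]
Step 1: x=[7.0400 10.9600 17.6800] v=[-4.8000 4.8000 -1.6000]
Step 2: x=[5.5808 12.3680 17.2448] v=[-7.2960 7.0400 -2.1760]
Step 3: x=[4.3146 13.4703 16.9893] v=[-6.3309 5.5117 -1.2774]
Step 4: x=[3.8230 13.6708 17.1308] v=[-2.4580 1.0023 0.7074]
Max displacement = 2.1770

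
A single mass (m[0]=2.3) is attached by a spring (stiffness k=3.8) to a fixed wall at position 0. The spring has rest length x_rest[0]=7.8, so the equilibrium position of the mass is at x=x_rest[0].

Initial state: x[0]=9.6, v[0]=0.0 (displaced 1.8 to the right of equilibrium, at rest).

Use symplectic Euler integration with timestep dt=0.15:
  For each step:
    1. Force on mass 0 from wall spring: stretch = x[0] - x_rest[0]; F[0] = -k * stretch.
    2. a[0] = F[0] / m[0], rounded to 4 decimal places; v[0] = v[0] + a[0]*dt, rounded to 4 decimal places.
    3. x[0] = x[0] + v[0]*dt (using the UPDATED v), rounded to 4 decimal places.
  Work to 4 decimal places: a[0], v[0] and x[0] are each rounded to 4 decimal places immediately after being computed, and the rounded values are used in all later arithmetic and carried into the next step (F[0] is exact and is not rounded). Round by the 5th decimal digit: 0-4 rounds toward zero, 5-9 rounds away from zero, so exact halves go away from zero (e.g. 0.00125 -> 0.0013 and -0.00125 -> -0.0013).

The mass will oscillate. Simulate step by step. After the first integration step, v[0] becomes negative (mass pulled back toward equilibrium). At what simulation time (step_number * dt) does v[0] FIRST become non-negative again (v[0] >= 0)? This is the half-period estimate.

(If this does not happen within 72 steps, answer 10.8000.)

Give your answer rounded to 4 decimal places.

Answer: 2.5500

Derivation:
Step 0: x=[9.6000] v=[0.0000]
Step 1: x=[9.5331] v=[-0.4461]
Step 2: x=[9.4018] v=[-0.8756]
Step 3: x=[9.2109] v=[-1.2726]
Step 4: x=[8.9676] v=[-1.6223]
Step 5: x=[8.6808] v=[-1.9117]
Step 6: x=[8.3613] v=[-2.1300]
Step 7: x=[8.0209] v=[-2.2691]
Step 8: x=[7.6723] v=[-2.3239]
Step 9: x=[7.3285] v=[-2.2923]
Step 10: x=[7.0022] v=[-2.1755]
Step 11: x=[6.7055] v=[-1.9778]
Step 12: x=[6.4495] v=[-1.7066]
Step 13: x=[6.2437] v=[-1.3719]
Step 14: x=[6.0958] v=[-0.9862]
Step 15: x=[6.0112] v=[-0.5639]
Step 16: x=[5.9931] v=[-0.1206]
Step 17: x=[6.0422] v=[0.3272]
First v>=0 after going negative at step 17, time=2.5500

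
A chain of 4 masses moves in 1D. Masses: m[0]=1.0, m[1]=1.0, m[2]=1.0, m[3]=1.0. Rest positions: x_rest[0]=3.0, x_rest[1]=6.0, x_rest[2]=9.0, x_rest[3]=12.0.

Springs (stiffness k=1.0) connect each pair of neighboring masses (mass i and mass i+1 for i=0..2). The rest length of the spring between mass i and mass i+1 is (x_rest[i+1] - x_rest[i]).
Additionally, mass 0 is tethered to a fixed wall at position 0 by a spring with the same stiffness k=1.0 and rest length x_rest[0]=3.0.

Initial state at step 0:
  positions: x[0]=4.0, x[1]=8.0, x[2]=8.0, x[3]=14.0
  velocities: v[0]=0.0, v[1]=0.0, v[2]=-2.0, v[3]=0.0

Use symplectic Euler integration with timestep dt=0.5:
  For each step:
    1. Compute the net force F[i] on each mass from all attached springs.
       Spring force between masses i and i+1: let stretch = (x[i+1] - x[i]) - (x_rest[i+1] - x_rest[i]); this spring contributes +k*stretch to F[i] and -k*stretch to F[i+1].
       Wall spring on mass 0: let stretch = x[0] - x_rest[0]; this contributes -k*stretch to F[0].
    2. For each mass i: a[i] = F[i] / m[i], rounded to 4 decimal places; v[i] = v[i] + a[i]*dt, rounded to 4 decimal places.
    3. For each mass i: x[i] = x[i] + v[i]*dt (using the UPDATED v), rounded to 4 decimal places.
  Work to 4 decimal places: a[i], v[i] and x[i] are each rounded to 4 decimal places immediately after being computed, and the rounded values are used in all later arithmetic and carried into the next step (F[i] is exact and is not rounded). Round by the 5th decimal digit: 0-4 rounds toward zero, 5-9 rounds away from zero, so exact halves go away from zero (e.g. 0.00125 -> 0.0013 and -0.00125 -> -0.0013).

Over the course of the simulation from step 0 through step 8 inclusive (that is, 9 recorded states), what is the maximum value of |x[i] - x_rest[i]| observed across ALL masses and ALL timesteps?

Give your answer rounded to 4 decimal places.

Answer: 2.9793

Derivation:
Step 0: x=[4.0000 8.0000 8.0000 14.0000] v=[0.0000 0.0000 -2.0000 0.0000]
Step 1: x=[4.0000 7.0000 8.5000 13.2500] v=[0.0000 -2.0000 1.0000 -1.5000]
Step 2: x=[3.7500 5.6250 9.8125 12.0625] v=[-0.5000 -2.7500 2.6250 -2.3750]
Step 3: x=[3.0313 4.8281 10.6407 11.0625] v=[-1.4375 -1.5938 1.6563 -2.0000]
Step 4: x=[2.0039 5.0352 10.1212 10.7071] v=[-2.0548 0.4141 -1.0391 -0.7109]
Step 5: x=[1.2334 5.7560 8.4766 10.9552] v=[-1.5411 1.4415 -3.2892 0.4962]
Step 6: x=[1.2852 6.0263 6.7715 11.3337] v=[0.1035 0.5405 -3.4102 0.7569]
Step 7: x=[2.2010 5.2976 6.0207 11.3216] v=[1.8315 -1.4575 -1.5017 -0.0242]
Step 8: x=[3.3407 3.9755 6.4143 10.7343] v=[2.2793 -2.6443 0.7872 -1.1747]
Max displacement = 2.9793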